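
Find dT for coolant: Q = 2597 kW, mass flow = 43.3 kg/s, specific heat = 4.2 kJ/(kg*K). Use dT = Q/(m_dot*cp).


dT = Q / (m_dot * cp)
dT = 2597 / (43.3 * 4.2)
dT = 14.280 C

14.280


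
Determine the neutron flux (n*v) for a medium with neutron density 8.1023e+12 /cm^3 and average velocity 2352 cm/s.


phi = n * v
phi = 8.1023e+12 * 2352
phi = 1.9057e+16 /cm^2/s

1.9057e+16


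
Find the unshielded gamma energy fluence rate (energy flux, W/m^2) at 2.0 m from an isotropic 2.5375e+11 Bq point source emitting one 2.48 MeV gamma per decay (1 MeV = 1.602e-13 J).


psi = A * E * 1.602e-13 / (4*pi*r^2)
psi = 2.5375e+11 * 2.48 * 1.602e-13 / (4*pi*2.0^2)
psi = 0.0020056 W/m^2

0.0020056


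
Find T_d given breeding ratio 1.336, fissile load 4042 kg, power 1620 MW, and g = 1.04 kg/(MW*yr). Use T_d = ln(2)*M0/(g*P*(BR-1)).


Breeding gain G = BR - 1 = 1.336 - 1 = 0.336
Fissile production rate = g * P * G = 1.04 * 1620 * 0.336 = 566.0928 kg/yr
T_d = ln(2) * M0 / (g * P * G)
T_d = ln(2) * 4042 / 566.0928 = 4.9492 yr

4.9492


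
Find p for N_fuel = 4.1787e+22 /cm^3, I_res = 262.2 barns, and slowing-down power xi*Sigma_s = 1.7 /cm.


p = exp(-N * I * 1e-24 / (xi*Sigma_s))
p = exp(-4.1787e+22 * 262.2 * 1e-24 / 1.7)
p = 0.0015884

0.0015884


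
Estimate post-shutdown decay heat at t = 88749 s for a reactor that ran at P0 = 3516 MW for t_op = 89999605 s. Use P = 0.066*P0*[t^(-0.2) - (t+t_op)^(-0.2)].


P/P0 = 0.066 * [t^(-0.2) - (t + t_op)^(-0.2)]
P/P0 = 0.066 * [88749^(-0.2) - (88749 + 89999605)^(-0.2)]
P/P0 = 0.066 * [0.1024159 - 0.02564875] = 0.005066632
P = 3516 * 0.005066632 = 17.814 MW

17.814


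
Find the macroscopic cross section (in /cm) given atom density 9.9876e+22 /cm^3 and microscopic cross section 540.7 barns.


Sigma = N * sigma_barns * 1e-24
Sigma = 9.9876e+22 * 540.7 * 1e-24
Sigma = 54.003 /cm

54.003


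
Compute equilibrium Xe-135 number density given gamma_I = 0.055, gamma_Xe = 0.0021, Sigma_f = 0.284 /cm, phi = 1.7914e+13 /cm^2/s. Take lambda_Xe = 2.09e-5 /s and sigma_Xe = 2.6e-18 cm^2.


Xe_eq = (gamma_I + gamma_Xe) * Sigma_f * phi / (lambda_Xe + sigma_Xe * phi)
Numerator = (0.055 + 0.0021) * 0.284 * 1.7914e+13 = 2.905006e+11
Denominator = 2.09e-5 + 2.6e-18 * 1.7914e+13 = 6.747640e-05
Xe_eq = 2.905006e+11 / 6.747640e-05 = 4.3052e+15 /cm^3

4.3052e+15


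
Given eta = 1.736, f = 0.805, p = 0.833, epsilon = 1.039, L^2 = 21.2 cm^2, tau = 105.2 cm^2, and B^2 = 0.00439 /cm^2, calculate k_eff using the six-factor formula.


k_inf = eta*f*p*eps = 1.736*0.805*0.833*1.039 = 1.209501
P_TNL = 1/(1 + L^2*B^2) = 1/(1 + 21.2*0.00439) = 0.9148562
P_FNL = exp(-B^2*tau) = exp(-0.00439*105.2) = 0.6301307
k_eff = k_inf * P_TNL * P_FNL = 1.209501 * 0.9148562 * 0.6301307
k_eff = 0.69725

0.69725


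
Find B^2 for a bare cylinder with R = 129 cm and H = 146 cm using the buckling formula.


B^2 = (2.405/R)^2 + (pi/H)^2
B^2 = (2.405/129)^2 + (pi/146)^2
B^2 = 8.1059e-04 /cm^2

8.1059e-04


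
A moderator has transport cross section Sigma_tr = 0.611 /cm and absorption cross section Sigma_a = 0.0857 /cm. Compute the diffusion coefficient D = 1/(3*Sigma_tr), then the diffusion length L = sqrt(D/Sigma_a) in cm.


D = 1 / (3 * Sigma_tr) = 1 / (3 * 0.611) = 0.5455537 cm
L = sqrt(D / Sigma_a)
L = sqrt(0.5455537 / 0.0857)
L = 2.5231 cm

2.5231


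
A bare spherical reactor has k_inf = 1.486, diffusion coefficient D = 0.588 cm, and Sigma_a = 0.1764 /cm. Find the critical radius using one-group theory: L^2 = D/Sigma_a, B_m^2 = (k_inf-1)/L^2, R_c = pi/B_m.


L^2 = D / Sigma_a = 0.588 / 0.1764 = 3.333333 cm^2
B_m^2 = (k_inf - 1) / L^2 = (1.486 - 1) / 3.333333 = 0.1458000 /cm^2
For a bare sphere: B_g = pi/R, so R_c = pi / sqrt(B_m^2)
R_c = pi / sqrt(0.1458000) = 8.2276 cm

8.2276


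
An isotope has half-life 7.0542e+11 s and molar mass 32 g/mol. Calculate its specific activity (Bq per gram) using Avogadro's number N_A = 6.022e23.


lambda = ln(2) / t_half = ln(2) / 7.0542e+11 = 9.826021e-13 /s
SA = lambda * N_A / M
SA = 9.826021e-13 * 6.022e23 / 32
SA = 1.8491e+10 Bq/g

1.8491e+10


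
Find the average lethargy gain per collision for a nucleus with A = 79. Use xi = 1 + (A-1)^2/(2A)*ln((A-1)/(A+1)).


xi = 1 + (A-1)^2/(2A) * ln((A-1)/(A+1))
xi = 1 + (79-1)^2/(2*79) * ln((79-1)/(79 +1))
xi = 0.025104

0.025104


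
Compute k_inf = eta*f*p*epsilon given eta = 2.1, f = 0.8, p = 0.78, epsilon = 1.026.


k_inf = eta * f * p * epsilon
k_inf = 2.1 * 0.8 * 0.78 * 1.026
k_inf = 1.3445

1.3445


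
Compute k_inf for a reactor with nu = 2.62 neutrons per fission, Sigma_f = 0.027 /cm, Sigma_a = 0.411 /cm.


k_inf = nu * Sigma_f / Sigma_a
k_inf = 2.62 * 0.027 / 0.411
k_inf = 0.17212

0.17212


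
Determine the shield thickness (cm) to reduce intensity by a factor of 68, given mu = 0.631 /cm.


x = ln(factor) / mu
x = ln(68) / 0.631
x = 6.6870 cm

6.6870


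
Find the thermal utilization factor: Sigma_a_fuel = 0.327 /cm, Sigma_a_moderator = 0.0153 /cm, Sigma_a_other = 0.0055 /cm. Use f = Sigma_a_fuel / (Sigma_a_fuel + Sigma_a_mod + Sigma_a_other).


f = Sigma_a_fuel / (Sigma_a_fuel + Sigma_a_mod + Sigma_a_other)
f = 0.327 / (0.327 + 0.0153 + 0.0055)
f = 0.94020

0.94020


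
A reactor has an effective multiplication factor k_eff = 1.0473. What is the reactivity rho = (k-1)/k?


rho = (k_eff - 1) / k_eff
rho = (1.0473 - 1) / 1.0473
rho = 0.045164

0.045164


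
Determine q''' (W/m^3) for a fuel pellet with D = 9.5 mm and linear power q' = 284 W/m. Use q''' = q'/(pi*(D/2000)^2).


r = D / 2 / 1000 = 9.5 / 2 / 1000 = 0.00475 m
q''' = q' / (pi * r^2)
q''' = 284 / (pi * 0.00475^2)
q''' = 4.0066e+06 W/m^3

4.0066e+06


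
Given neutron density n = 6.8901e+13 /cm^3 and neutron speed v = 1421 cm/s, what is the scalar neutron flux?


phi = n * v
phi = 6.8901e+13 * 1421
phi = 9.7908e+16 /cm^2/s

9.7908e+16


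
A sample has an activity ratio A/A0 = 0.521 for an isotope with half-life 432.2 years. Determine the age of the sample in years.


lambda = ln(2) / t_half = ln(2) / 432.2 = 0.001603765 /yr
t = -ln(A/A0) / lambda
t = -ln(0.521) / 0.001603765
t = 406.55 yr

406.55


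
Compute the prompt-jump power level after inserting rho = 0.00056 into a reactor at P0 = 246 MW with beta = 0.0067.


P1/P0 = beta / (beta - rho)
P1/P0 = 0.0067 / (0.0067 - 0.00056) = 1.091205
P1 = 246 * 1.091205 = 268.44 MW

268.44


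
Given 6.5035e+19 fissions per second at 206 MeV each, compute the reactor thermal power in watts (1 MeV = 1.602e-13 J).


P = fission_rate * E_MeV * 1.602e-13
P = 6.5035e+19 * 206 * 1.602e-13
P = 2.1462e+09 W

2.1462e+09


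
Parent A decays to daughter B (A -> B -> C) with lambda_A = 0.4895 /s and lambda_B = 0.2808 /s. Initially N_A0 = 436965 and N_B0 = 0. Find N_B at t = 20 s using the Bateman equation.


N_B(t) = lambda_A * N_A0 / (lambda_B - lambda_A) * [exp(-lambda_A*t) - exp(-lambda_B*t)]
exp(-0.4895*20) = 5.600890e-05; exp(-0.2808*20) = 0.003639169
N_B = 0.4895 * 436965 / (0.2808 - 0.4895) * (5.600890e-05 - 0.003639169)
N_B = 3672.3

3672.3


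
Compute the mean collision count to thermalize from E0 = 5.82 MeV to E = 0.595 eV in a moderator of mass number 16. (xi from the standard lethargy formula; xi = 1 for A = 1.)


xi = 1 + (A-1)^2/(2A)*ln((A-1)/(A+1)) = 0.1199467 (for A = 16)
n = ln(E0/E) / xi
n = ln(5.82e6 / 0.595) / 0.1199467
n = ln(9.781513e+06) / 0.1199467 = 134.19

134.19


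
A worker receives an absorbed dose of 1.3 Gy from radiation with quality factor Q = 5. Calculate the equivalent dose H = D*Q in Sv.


H = D * Q
H = 1.3 * 5
H = 6.5000 Sv

6.5000


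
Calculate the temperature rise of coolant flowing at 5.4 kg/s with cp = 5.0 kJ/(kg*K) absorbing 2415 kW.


dT = Q / (m_dot * cp)
dT = 2415 / (5.4 * 5.0)
dT = 89.444 C

89.444


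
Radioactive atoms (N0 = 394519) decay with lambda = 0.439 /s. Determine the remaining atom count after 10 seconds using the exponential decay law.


N = N0 * exp(-lambda * t)
N = 394519 * exp(-0.439 * 10)
N = 4892.3

4892.3


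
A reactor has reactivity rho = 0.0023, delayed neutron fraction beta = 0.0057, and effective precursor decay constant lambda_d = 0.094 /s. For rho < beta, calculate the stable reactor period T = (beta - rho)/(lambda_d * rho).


T = (beta - rho) / (lambda_d * rho)
T = (0.0057 - 0.0023) / (0.094 * 0.0023)
T = 15.726 s

15.726


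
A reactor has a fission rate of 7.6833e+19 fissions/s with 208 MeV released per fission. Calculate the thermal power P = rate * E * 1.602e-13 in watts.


P = fission_rate * E_MeV * 1.602e-13
P = 7.6833e+19 * 208 * 1.602e-13
P = 2.5602e+09 W

2.5602e+09


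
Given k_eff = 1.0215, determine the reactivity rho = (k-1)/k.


rho = (k_eff - 1) / k_eff
rho = (1.0215 - 1) / 1.0215
rho = 0.021047

0.021047


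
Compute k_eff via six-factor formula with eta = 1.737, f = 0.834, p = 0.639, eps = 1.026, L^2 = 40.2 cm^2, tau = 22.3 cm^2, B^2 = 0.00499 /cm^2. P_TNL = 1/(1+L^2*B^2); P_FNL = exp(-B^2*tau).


k_inf = eta*f*p*eps = 1.737*0.834*0.639*1.026 = 0.9497605
P_TNL = 1/(1 + L^2*B^2) = 1/(1 + 40.2*0.00499) = 0.8329183
P_FNL = exp(-B^2*tau) = exp(-0.00499*22.3) = 0.8946909
k_eff = k_inf * P_TNL * P_FNL = 0.9497605 * 0.8329183 * 0.8946909
k_eff = 0.70777

0.70777


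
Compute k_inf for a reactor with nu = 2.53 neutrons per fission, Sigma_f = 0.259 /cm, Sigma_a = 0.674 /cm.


k_inf = nu * Sigma_f / Sigma_a
k_inf = 2.53 * 0.259 / 0.674
k_inf = 0.97221

0.97221


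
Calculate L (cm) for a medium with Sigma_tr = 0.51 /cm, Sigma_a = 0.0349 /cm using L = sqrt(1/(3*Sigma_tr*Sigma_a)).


D = 1 / (3 * Sigma_tr) = 1 / (3 * 0.51) = 0.6535948 cm
L = sqrt(D / Sigma_a)
L = sqrt(0.6535948 / 0.0349)
L = 4.3275 cm

4.3275


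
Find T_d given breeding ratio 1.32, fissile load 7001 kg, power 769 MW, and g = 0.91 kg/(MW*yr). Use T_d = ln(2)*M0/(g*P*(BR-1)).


Breeding gain G = BR - 1 = 1.32 - 1 = 0.32
Fissile production rate = g * P * G = 0.91 * 769 * 0.32 = 223.9328 kg/yr
T_d = ln(2) * M0 / (g * P * G)
T_d = ln(2) * 7001 / 223.9328 = 21.670 yr

21.670


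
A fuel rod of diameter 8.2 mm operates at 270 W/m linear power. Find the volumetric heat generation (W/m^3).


r = D / 2 / 1000 = 8.2 / 2 / 1000 = 0.0041 m
q''' = q' / (pi * r^2)
q''' = 270 / (pi * 0.0041^2)
q''' = 5.1127e+06 W/m^3

5.1127e+06


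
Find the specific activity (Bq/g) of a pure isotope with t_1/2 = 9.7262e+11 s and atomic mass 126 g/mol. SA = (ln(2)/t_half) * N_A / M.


lambda = ln(2) / t_half = ln(2) / 9.7262e+11 = 7.126598e-13 /s
SA = lambda * N_A / M
SA = 7.126598e-13 * 6.022e23 / 126
SA = 3.4061e+09 Bq/g

3.4061e+09


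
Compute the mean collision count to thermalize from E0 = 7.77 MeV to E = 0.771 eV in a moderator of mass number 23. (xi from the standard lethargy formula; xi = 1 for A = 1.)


xi = 1 + (A-1)^2/(2A)*ln((A-1)/(A+1)) = 0.08448899 (for A = 23)
n = ln(E0/E) / xi
n = ln(7.77e6 / 0.771) / 0.08448899
n = ln(1.007782e+07) / 0.08448899 = 190.86

190.86


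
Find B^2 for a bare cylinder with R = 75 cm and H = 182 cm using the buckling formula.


B^2 = (2.405/R)^2 + (pi/H)^2
B^2 = (2.405/75)^2 + (pi/182)^2
B^2 = 0.0013262 /cm^2

0.0013262


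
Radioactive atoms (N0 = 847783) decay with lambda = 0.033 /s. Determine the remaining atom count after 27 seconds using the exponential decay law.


N = N0 * exp(-lambda * t)
N = 847783 * exp(-0.033 * 27)
N = 347799

347799


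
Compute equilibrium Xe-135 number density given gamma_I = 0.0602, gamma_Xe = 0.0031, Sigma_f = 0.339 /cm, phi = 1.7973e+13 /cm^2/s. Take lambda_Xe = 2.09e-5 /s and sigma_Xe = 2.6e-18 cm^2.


Xe_eq = (gamma_I + gamma_Xe) * Sigma_f * phi / (lambda_Xe + sigma_Xe * phi)
Numerator = (0.0602 + 0.0031) * 0.339 * 1.7973e+13 = 3.856772e+11
Denominator = 2.09e-5 + 2.6e-18 * 1.7973e+13 = 6.762980e-05
Xe_eq = 3.856772e+11 / 6.762980e-05 = 5.7028e+15 /cm^3

5.7028e+15


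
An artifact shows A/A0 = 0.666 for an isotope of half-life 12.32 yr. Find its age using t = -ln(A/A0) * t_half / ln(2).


lambda = ln(2) / t_half = ln(2) / 12.32 = 0.05626195 /yr
t = -ln(A/A0) / lambda
t = -ln(0.666) / 0.05626195
t = 7.2245 yr

7.2245


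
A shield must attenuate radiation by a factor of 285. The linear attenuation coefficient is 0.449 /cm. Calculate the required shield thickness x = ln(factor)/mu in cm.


x = ln(factor) / mu
x = ln(285) / 0.449
x = 12.589 cm

12.589


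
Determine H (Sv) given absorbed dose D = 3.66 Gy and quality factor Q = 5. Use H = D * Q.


H = D * Q
H = 3.66 * 5
H = 18.300 Sv

18.300


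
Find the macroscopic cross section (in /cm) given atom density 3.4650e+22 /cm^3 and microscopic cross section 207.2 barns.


Sigma = N * sigma_barns * 1e-24
Sigma = 3.4650e+22 * 207.2 * 1e-24
Sigma = 7.1795 /cm

7.1795


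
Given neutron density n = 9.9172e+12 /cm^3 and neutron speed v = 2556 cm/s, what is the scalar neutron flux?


phi = n * v
phi = 9.9172e+12 * 2556
phi = 2.5348e+16 /cm^2/s

2.5348e+16


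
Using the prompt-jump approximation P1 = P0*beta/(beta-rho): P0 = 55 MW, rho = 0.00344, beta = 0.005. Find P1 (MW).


P1/P0 = beta / (beta - rho)
P1/P0 = 0.005 / (0.005 - 0.00344) = 3.205128
P1 = 55 * 3.205128 = 176.28 MW

176.28


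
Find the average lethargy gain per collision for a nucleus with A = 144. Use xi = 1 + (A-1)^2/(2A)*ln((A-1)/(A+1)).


xi = 1 + (A-1)^2/(2A) * ln((A-1)/(A+1))
xi = 1 + (144-1)^2/(2*144) * ln((144-1)/(144 +1))
xi = 0.013825

0.013825


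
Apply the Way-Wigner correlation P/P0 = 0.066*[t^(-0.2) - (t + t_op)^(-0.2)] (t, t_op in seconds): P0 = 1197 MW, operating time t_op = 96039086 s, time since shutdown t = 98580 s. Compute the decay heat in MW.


P/P0 = 0.066 * [t^(-0.2) - (t + t_op)^(-0.2)]
P/P0 = 0.066 * [98580^(-0.2) - (98580 + 96039086)^(-0.2)]
P/P0 = 0.066 * [0.1002864 - 0.02531753] = 0.004947945
P = 1197 * 0.004947945 = 5.9227 MW

5.9227


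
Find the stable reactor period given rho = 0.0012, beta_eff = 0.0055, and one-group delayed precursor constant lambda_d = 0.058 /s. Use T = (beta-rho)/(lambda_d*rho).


T = (beta - rho) / (lambda_d * rho)
T = (0.0055 - 0.0012) / (0.058 * 0.0012)
T = 61.782 s

61.782


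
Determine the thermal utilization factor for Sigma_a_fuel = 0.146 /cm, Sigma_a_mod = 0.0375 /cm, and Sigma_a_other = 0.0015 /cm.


f = Sigma_a_fuel / (Sigma_a_fuel + Sigma_a_mod + Sigma_a_other)
f = 0.146 / (0.146 + 0.0375 + 0.0015)
f = 0.78919

0.78919


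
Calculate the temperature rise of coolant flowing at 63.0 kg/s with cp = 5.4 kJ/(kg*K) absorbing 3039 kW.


dT = Q / (m_dot * cp)
dT = 3039 / (63.0 * 5.4)
dT = 8.9330 C

8.9330


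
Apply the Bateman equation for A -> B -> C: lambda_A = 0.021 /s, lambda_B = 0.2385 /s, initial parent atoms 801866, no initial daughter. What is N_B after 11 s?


N_B(t) = lambda_A * N_A0 / (lambda_B - lambda_A) * [exp(-lambda_A*t) - exp(-lambda_B*t)]
exp(-0.021*11) = 0.7937395; exp(-0.2385*11) = 0.07254850
N_B = 0.021 * 801866 / (0.2385 - 0.021) * (0.7937395 - 0.07254850)
N_B = 55836

55836


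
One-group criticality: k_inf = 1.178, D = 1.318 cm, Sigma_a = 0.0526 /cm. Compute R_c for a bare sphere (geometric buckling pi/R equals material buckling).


L^2 = D / Sigma_a = 1.318 / 0.0526 = 25.05703 cm^2
B_m^2 = (k_inf - 1) / L^2 = (1.178 - 1) / 25.05703 = 0.007103795 /cm^2
For a bare sphere: B_g = pi/R, so R_c = pi / sqrt(B_m^2)
R_c = pi / sqrt(0.007103795) = 37.274 cm

37.274


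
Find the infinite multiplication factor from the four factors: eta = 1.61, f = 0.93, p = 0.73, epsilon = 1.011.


k_inf = eta * f * p * epsilon
k_inf = 1.61 * 0.93 * 0.73 * 1.011
k_inf = 1.1051

1.1051


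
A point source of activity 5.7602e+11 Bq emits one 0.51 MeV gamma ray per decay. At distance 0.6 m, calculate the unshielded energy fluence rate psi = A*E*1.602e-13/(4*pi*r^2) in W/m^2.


psi = A * E * 1.602e-13 / (4*pi*r^2)
psi = 5.7602e+11 * 0.51 * 1.602e-13 / (4*pi*0.6^2)
psi = 0.010403 W/m^2

0.010403


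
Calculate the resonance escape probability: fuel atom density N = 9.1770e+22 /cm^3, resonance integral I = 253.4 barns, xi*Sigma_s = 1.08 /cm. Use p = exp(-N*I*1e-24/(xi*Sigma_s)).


p = exp(-N * I * 1e-24 / (xi*Sigma_s))
p = exp(-9.1770e+22 * 253.4 * 1e-24 / 1.08)
p = 4.4544e-10

4.4544e-10


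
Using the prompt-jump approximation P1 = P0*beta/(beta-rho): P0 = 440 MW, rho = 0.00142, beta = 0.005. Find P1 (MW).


P1/P0 = beta / (beta - rho)
P1/P0 = 0.005 / (0.005 - 0.00142) = 1.396648
P1 = 440 * 1.396648 = 614.53 MW

614.53


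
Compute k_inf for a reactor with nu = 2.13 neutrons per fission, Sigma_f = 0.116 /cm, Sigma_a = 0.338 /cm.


k_inf = nu * Sigma_f / Sigma_a
k_inf = 2.13 * 0.116 / 0.338
k_inf = 0.73101

0.73101


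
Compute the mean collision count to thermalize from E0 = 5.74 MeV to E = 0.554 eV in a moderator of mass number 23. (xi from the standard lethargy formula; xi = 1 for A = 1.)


xi = 1 + (A-1)^2/(2A)*ln((A-1)/(A+1)) = 0.08448899 (for A = 23)
n = ln(E0/E) / xi
n = ln(5.74e6 / 0.554) / 0.08448899
n = ln(1.036101e+07) / 0.08448899 = 191.19

191.19


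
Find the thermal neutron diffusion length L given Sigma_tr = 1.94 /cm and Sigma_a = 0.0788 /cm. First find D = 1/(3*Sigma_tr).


D = 1 / (3 * Sigma_tr) = 1 / (3 * 1.94) = 0.1718213 cm
L = sqrt(D / Sigma_a)
L = sqrt(0.1718213 / 0.0788)
L = 1.4766 cm

1.4766


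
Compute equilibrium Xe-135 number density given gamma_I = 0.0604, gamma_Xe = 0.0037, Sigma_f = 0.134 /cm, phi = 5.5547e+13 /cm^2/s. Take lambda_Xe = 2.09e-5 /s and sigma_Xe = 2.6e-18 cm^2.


Xe_eq = (gamma_I + gamma_Xe) * Sigma_f * phi / (lambda_Xe + sigma_Xe * phi)
Numerator = (0.0604 + 0.0037) * 0.134 * 5.5547e+13 = 4.771154e+11
Denominator = 2.09e-5 + 2.6e-18 * 5.5547e+13 = 1.653222e-04
Xe_eq = 4.771154e+11 / 1.653222e-04 = 2.8860e+15 /cm^3

2.8860e+15


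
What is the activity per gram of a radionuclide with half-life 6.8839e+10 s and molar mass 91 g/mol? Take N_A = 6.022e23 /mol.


lambda = ln(2) / t_half = ln(2) / 6.8839e+10 = 1.006911e-11 /s
SA = lambda * N_A / M
SA = 1.006911e-11 * 6.022e23 / 91
SA = 6.6633e+10 Bq/g

6.6633e+10


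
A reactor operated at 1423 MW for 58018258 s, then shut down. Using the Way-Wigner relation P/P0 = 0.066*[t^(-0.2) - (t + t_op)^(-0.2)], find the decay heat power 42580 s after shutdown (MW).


P/P0 = 0.066 * [t^(-0.2) - (t + t_op)^(-0.2)]
P/P0 = 0.066 * [42580^(-0.2) - (42580 + 58018258)^(-0.2)]
P/P0 = 0.066 * [0.1186203 - 0.02800421] = 0.005980662
P = 1423 * 0.005980662 = 8.5105 MW

8.5105


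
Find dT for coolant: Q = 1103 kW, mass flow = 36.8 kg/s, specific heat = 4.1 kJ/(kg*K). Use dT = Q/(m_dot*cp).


dT = Q / (m_dot * cp)
dT = 1103 / (36.8 * 4.1)
dT = 7.3104 C

7.3104


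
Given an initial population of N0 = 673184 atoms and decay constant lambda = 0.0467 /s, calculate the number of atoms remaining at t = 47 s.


N = N0 * exp(-lambda * t)
N = 673184 * exp(-0.0467 * 47)
N = 74972

74972


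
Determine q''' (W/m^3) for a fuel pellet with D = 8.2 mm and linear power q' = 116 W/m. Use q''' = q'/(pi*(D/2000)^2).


r = D / 2 / 1000 = 8.2 / 2 / 1000 = 0.0041 m
q''' = q' / (pi * r^2)
q''' = 116 / (pi * 0.0041^2)
q''' = 2.1965e+06 W/m^3

2.1965e+06


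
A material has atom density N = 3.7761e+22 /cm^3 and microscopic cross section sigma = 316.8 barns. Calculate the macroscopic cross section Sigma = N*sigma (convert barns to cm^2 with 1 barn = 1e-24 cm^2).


Sigma = N * sigma_barns * 1e-24
Sigma = 3.7761e+22 * 316.8 * 1e-24
Sigma = 11.963 /cm

11.963


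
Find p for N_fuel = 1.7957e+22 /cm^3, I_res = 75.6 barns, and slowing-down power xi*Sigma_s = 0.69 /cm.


p = exp(-N * I * 1e-24 / (xi*Sigma_s))
p = exp(-1.7957e+22 * 75.6 * 1e-24 / 0.69)
p = 0.13981

0.13981


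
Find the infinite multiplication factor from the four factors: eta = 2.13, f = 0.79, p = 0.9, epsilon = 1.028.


k_inf = eta * f * p * epsilon
k_inf = 2.13 * 0.79 * 0.9 * 1.028
k_inf = 1.5568

1.5568


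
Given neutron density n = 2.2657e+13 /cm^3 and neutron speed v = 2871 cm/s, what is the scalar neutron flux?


phi = n * v
phi = 2.2657e+13 * 2871
phi = 6.5048e+16 /cm^2/s

6.5048e+16


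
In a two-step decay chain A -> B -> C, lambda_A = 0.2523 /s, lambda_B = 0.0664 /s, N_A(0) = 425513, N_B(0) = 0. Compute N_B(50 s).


N_B(t) = lambda_A * N_A0 / (lambda_B - lambda_A) * [exp(-lambda_A*t) - exp(-lambda_B*t)]
exp(-0.2523*50) = 3.321812e-06; exp(-0.0664*50) = 0.03615283
N_B = 0.2523 * 425513 / (0.0664 - 0.2523) * (3.321812e-06 - 0.03615283)
N_B = 20876

20876


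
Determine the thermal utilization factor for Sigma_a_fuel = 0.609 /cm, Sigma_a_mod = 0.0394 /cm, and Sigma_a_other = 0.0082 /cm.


f = Sigma_a_fuel / (Sigma_a_fuel + Sigma_a_mod + Sigma_a_other)
f = 0.609 / (0.609 + 0.0394 + 0.0082)
f = 0.92751

0.92751


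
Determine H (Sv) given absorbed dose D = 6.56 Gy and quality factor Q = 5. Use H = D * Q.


H = D * Q
H = 6.56 * 5
H = 32.800 Sv

32.800


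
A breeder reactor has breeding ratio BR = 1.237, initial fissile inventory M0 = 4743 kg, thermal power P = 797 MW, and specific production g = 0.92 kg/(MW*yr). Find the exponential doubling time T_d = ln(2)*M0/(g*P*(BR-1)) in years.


Breeding gain G = BR - 1 = 1.237 - 1 = 0.237
Fissile production rate = g * P * G = 0.92 * 797 * 0.237 = 173.77788 kg/yr
T_d = ln(2) * M0 / (g * P * G)
T_d = ln(2) * 4743 / 173.77788 = 18.918 yr

18.918


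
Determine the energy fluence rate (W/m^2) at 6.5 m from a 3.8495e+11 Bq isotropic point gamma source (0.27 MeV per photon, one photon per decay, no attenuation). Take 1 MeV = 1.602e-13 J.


psi = A * E * 1.602e-13 / (4*pi*r^2)
psi = 3.8495e+11 * 0.27 * 1.602e-13 / (4*pi*6.5^2)
psi = 3.1361e-05 W/m^2

3.1361e-05


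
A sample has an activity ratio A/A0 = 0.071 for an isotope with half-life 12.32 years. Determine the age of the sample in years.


lambda = ln(2) / t_half = ln(2) / 12.32 = 0.05626195 /yr
t = -ln(A/A0) / lambda
t = -ln(0.071) / 0.05626195
t = 47.014 yr

47.014


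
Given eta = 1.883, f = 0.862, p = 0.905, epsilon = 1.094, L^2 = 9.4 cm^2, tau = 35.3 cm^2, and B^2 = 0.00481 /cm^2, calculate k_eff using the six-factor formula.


k_inf = eta*f*p*eps = 1.883*0.862*0.905*1.094 = 1.607028
P_TNL = 1/(1 + L^2*B^2) = 1/(1 + 9.4*0.00481) = 0.9567419
P_FNL = exp(-B^2*tau) = exp(-0.00481*35.3) = 0.8438395
k_eff = k_inf * P_TNL * P_FNL = 1.607028 * 0.9567419 * 0.8438395
k_eff = 1.2974

1.2974


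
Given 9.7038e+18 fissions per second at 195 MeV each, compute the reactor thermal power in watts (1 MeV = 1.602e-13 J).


P = fission_rate * E_MeV * 1.602e-13
P = 9.7038e+18 * 195 * 1.602e-13
P = 3.0314e+08 W

3.0314e+08


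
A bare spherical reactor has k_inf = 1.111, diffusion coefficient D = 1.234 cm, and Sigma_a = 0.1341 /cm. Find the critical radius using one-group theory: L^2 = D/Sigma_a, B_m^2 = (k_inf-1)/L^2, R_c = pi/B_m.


L^2 = D / Sigma_a = 1.234 / 0.1341 = 9.202088 cm^2
B_m^2 = (k_inf - 1) / L^2 = (1.111 - 1) / 9.202088 = 0.01206248 /cm^2
For a bare sphere: B_g = pi/R, so R_c = pi / sqrt(B_m^2)
R_c = pi / sqrt(0.01206248) = 28.604 cm

28.604


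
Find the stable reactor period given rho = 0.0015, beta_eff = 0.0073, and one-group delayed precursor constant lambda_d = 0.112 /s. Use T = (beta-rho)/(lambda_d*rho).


T = (beta - rho) / (lambda_d * rho)
T = (0.0073 - 0.0015) / (0.112 * 0.0015)
T = 34.524 s

34.524


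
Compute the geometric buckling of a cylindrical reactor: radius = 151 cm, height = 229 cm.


B^2 = (2.405/R)^2 + (pi/H)^2
B^2 = (2.405/151)^2 + (pi/229)^2
B^2 = 4.4188e-04 /cm^2

4.4188e-04


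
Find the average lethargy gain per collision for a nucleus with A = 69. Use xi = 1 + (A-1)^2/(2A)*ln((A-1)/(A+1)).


xi = 1 + (A-1)^2/(2A) * ln((A-1)/(A+1))
xi = 1 + (69-1)^2/(2*69) * ln((69-1)/(69 +1))
xi = 0.028707

0.028707


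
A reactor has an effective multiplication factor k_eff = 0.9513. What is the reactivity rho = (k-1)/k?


rho = (k_eff - 1) / k_eff
rho = (0.9513 - 1) / 0.9513
rho = -0.051193

-0.051193


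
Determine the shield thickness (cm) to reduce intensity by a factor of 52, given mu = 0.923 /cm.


x = ln(factor) / mu
x = ln(52) / 0.923
x = 4.2809 cm

4.2809


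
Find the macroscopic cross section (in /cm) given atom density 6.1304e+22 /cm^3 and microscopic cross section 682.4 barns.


Sigma = N * sigma_barns * 1e-24
Sigma = 6.1304e+22 * 682.4 * 1e-24
Sigma = 41.834 /cm

41.834


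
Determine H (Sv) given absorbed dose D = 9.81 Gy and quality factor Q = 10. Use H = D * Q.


H = D * Q
H = 9.81 * 10
H = 98.100 Sv

98.100


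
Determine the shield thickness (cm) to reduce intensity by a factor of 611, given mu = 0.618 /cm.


x = ln(factor) / mu
x = ln(611) / 0.618
x = 10.380 cm

10.380


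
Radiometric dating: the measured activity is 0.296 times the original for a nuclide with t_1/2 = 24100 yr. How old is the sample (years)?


lambda = ln(2) / t_half = ln(2) / 24100 = 2.876129e-05 /yr
t = -ln(A/A0) / lambda
t = -ln(0.296) / 2.876129e-05
t = 42328 yr

42328


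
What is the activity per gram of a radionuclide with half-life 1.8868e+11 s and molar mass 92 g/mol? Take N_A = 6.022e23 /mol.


lambda = ln(2) / t_half = ln(2) / 1.8868e+11 = 3.673665e-12 /s
SA = lambda * N_A / M
SA = 3.673665e-12 * 6.022e23 / 92
SA = 2.4047e+10 Bq/g

2.4047e+10


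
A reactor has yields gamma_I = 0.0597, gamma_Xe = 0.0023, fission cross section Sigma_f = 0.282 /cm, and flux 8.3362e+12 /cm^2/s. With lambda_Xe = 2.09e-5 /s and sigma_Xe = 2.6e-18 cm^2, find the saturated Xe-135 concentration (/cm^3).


Xe_eq = (gamma_I + gamma_Xe) * Sigma_f * phi / (lambda_Xe + sigma_Xe * phi)
Numerator = (0.0597 + 0.0023) * 0.282 * 8.3362e+12 = 1.457501e+11
Denominator = 2.09e-5 + 2.6e-18 * 8.3362e+12 = 4.257412e-05
Xe_eq = 1.457501e+11 / 4.257412e-05 = 3.4234e+15 /cm^3

3.4234e+15


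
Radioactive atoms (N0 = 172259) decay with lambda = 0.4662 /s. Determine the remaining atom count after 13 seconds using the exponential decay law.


N = N0 * exp(-lambda * t)
N = 172259 * exp(-0.4662 * 13)
N = 401.88

401.88


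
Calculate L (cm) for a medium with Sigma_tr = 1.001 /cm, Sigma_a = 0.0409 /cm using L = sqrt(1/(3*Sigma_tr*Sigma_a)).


D = 1 / (3 * Sigma_tr) = 1 / (3 * 1.001) = 0.3330003 cm
L = sqrt(D / Sigma_a)
L = sqrt(0.3330003 / 0.0409)
L = 2.8534 cm

2.8534


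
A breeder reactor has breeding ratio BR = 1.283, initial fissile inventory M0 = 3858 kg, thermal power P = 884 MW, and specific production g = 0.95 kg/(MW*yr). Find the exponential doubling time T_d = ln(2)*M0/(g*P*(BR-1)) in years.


Breeding gain G = BR - 1 = 1.283 - 1 = 0.283
Fissile production rate = g * P * G = 0.95 * 884 * 0.283 = 237.6634 kg/yr
T_d = ln(2) * M0 / (g * P * G)
T_d = ln(2) * 3858 / 237.6634 = 11.252 yr

11.252


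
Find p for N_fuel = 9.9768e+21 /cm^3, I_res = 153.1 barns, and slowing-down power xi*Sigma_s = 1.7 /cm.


p = exp(-N * I * 1e-24 / (xi*Sigma_s))
p = exp(-9.9768e+21 * 153.1 * 1e-24 / 1.7)
p = 0.40718

0.40718


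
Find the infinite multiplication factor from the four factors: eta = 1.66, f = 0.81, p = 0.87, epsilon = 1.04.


k_inf = eta * f * p * epsilon
k_inf = 1.66 * 0.81 * 0.87 * 1.04
k_inf = 1.2166

1.2166


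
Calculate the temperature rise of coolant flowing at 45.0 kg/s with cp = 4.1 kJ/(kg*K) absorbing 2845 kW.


dT = Q / (m_dot * cp)
dT = 2845 / (45.0 * 4.1)
dT = 15.420 C

15.420


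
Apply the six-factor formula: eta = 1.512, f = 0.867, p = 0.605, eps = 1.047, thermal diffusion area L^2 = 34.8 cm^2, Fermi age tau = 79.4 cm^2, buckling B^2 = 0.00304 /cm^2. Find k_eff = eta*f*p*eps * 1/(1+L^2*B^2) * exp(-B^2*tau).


k_inf = eta*f*p*eps = 1.512*0.867*0.605*1.047 = 0.8303725
P_TNL = 1/(1 + L^2*B^2) = 1/(1 + 34.8*0.00304) = 0.9043292
P_FNL = exp(-B^2*tau) = exp(-0.00304*79.4) = 0.7855462
k_eff = k_inf * P_TNL * P_FNL = 0.8303725 * 0.9043292 * 0.7855462
k_eff = 0.58989

0.58989


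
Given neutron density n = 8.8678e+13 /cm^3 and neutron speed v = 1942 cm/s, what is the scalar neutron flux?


phi = n * v
phi = 8.8678e+13 * 1942
phi = 1.7221e+17 /cm^2/s

1.7221e+17


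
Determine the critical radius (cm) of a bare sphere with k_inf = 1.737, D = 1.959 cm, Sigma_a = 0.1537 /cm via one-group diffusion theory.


L^2 = D / Sigma_a = 1.959 / 0.1537 = 12.74561 cm^2
B_m^2 = (k_inf - 1) / L^2 = (1.737 - 1) / 12.74561 = 0.05782383 /cm^2
For a bare sphere: B_g = pi/R, so R_c = pi / sqrt(B_m^2)
R_c = pi / sqrt(0.05782383) = 13.065 cm

13.065


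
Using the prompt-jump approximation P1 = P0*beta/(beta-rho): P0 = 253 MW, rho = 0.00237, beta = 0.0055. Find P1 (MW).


P1/P0 = beta / (beta - rho)
P1/P0 = 0.0055 / (0.0055 - 0.00237) = 1.757188
P1 = 253 * 1.757188 = 444.57 MW

444.57


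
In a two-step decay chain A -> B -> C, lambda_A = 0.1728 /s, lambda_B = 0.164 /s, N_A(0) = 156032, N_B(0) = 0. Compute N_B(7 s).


N_B(t) = lambda_A * N_A0 / (lambda_B - lambda_A) * [exp(-lambda_A*t) - exp(-lambda_B*t)]
exp(-0.1728*7) = 0.2983166; exp(-0.164*7) = 0.3172707
N_B = 0.1728 * 156032 / (0.164 - 0.1728) * (0.2983166 - 0.3172707)
N_B = 58073

58073


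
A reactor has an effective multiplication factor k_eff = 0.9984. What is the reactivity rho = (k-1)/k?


rho = (k_eff - 1) / k_eff
rho = (0.9984 - 1) / 0.9984
rho = -0.0016026

-0.0016026


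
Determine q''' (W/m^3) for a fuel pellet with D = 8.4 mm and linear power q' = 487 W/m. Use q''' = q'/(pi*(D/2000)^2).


r = D / 2 / 1000 = 8.4 / 2 / 1000 = 0.0042 m
q''' = q' / (pi * r^2)
q''' = 487 / (pi * 0.0042^2)
q''' = 8.7878e+06 W/m^3

8.7878e+06


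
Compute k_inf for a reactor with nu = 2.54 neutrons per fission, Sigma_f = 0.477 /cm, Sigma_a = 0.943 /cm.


k_inf = nu * Sigma_f / Sigma_a
k_inf = 2.54 * 0.477 / 0.943
k_inf = 1.2848

1.2848


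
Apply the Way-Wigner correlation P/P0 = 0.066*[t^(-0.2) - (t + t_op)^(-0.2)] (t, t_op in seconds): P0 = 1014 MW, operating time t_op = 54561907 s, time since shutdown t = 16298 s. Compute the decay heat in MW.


P/P0 = 0.066 * [t^(-0.2) - (t + t_op)^(-0.2)]
P/P0 = 0.066 * [16298^(-0.2) - (16298 + 54561907)^(-0.2)]
P/P0 = 0.066 * [0.1437385 - 0.02835281] = 0.007615456
P = 1014 * 0.007615456 = 7.7221 MW

7.7221


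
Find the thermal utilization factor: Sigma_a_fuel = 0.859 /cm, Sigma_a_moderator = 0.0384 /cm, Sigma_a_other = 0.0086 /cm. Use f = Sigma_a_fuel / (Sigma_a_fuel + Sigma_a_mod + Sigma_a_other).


f = Sigma_a_fuel / (Sigma_a_fuel + Sigma_a_mod + Sigma_a_other)
f = 0.859 / (0.859 + 0.0384 + 0.0086)
f = 0.94812

0.94812


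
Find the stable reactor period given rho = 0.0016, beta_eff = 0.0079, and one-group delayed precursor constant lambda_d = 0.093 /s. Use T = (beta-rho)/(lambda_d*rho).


T = (beta - rho) / (lambda_d * rho)
T = (0.0079 - 0.0016) / (0.093 * 0.0016)
T = 42.339 s

42.339


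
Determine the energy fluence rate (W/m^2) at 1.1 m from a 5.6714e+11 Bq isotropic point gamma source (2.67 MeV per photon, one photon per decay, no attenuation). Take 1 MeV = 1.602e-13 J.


psi = A * E * 1.602e-13 / (4*pi*r^2)
psi = 5.6714e+11 * 2.67 * 1.602e-13 / (4*pi*1.1^2)
psi = 0.015954 W/m^2

0.015954


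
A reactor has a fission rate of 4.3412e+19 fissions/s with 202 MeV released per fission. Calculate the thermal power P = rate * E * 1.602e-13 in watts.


P = fission_rate * E_MeV * 1.602e-13
P = 4.3412e+19 * 202 * 1.602e-13
P = 1.4048e+09 W

1.4048e+09


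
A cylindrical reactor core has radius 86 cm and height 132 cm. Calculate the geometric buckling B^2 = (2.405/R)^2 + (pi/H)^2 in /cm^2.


B^2 = (2.405/R)^2 + (pi/H)^2
B^2 = (2.405/86)^2 + (pi/132)^2
B^2 = 0.0013485 /cm^2

0.0013485


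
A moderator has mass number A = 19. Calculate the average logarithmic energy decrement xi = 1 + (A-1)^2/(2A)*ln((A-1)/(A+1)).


xi = 1 + (A-1)^2/(2A) * ln((A-1)/(A+1))
xi = 1 + (19-1)^2/(2*19) * ln((19-1)/(19 +1))
xi = 0.10166

0.10166


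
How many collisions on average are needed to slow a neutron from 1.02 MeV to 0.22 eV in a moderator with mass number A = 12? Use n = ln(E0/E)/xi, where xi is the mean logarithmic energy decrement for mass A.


xi = 1 + (A-1)^2/(2A)*ln((A-1)/(A+1)) = 0.1577690 (for A = 12)
n = ln(E0/E) / xi
n = ln(1.02e6 / 0.22) / 0.1577690
n = ln(4.636364e+06) / 0.1577690 = 97.291

97.291


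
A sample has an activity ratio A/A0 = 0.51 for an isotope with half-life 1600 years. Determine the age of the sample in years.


lambda = ln(2) / t_half = ln(2) / 1600 = 4.332170e-04 /yr
t = -ln(A/A0) / lambda
t = -ln(0.51) / 4.332170e-04
t = 1554.3 yr

1554.3


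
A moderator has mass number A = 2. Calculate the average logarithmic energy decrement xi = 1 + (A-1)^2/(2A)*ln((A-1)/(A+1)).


xi = 1 + (A-1)^2/(2A) * ln((A-1)/(A+1))
xi = 1 + (2-1)^2/(2*2) * ln((2-1)/(2 +1))
xi = 0.72535

0.72535


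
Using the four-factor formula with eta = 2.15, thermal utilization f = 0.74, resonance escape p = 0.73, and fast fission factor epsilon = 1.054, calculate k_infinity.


k_inf = eta * f * p * epsilon
k_inf = 2.15 * 0.74 * 0.73 * 1.054
k_inf = 1.2241

1.2241


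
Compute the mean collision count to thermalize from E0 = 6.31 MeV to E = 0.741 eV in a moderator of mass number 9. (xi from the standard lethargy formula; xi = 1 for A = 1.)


xi = 1 + (A-1)^2/(2A)*ln((A-1)/(A+1)) = 0.2066007 (for A = 9)
n = ln(E0/E) / xi
n = ln(6.31e6 / 0.741) / 0.2066007
n = ln(8.515520e+06) / 0.2066007 = 77.238

77.238


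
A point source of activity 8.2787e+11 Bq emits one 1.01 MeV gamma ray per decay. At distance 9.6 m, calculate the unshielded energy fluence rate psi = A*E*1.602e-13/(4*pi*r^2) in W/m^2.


psi = A * E * 1.602e-13 / (4*pi*r^2)
psi = 8.2787e+11 * 1.01 * 1.602e-13 / (4*pi*9.6^2)
psi = 1.1566e-04 W/m^2

1.1566e-04


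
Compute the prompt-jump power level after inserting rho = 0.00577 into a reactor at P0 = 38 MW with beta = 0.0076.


P1/P0 = beta / (beta - rho)
P1/P0 = 0.0076 / (0.0076 - 0.00577) = 4.153005
P1 = 38 * 4.153005 = 157.81 MW

157.81


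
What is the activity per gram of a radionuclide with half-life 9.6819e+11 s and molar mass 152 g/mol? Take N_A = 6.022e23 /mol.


lambda = ln(2) / t_half = ln(2) / 9.6819e+11 = 7.159206e-13 /s
SA = lambda * N_A / M
SA = 7.159206e-13 * 6.022e23 / 152
SA = 2.8364e+09 Bq/g

2.8364e+09


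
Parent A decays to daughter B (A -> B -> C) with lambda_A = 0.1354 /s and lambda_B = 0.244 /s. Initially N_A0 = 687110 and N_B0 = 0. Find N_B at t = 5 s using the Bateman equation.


N_B(t) = lambda_A * N_A0 / (lambda_B - lambda_A) * [exp(-lambda_A*t) - exp(-lambda_B*t)]
exp(-0.1354*5) = 0.5081391; exp(-0.244*5) = 0.2952302
N_B = 0.1354 * 687110 / (0.244 - 0.1354) * (0.5081391 - 0.2952302)
N_B = 182393

182393


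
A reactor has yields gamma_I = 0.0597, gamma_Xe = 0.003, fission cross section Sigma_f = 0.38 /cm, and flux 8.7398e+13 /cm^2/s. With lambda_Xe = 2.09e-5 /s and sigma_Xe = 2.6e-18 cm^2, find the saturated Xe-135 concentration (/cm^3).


Xe_eq = (gamma_I + gamma_Xe) * Sigma_f * phi / (lambda_Xe + sigma_Xe * phi)
Numerator = (0.0597 + 0.003) * 0.38 * 8.7398e+13 = 2.082345e+12
Denominator = 2.09e-5 + 2.6e-18 * 8.7398e+13 = 2.481348e-04
Xe_eq = 2.082345e+12 / 2.481348e-04 = 8.3920e+15 /cm^3

8.3920e+15


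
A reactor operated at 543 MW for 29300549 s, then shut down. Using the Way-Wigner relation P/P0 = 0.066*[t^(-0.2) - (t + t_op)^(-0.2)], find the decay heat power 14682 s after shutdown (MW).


P/P0 = 0.066 * [t^(-0.2) - (t + t_op)^(-0.2)]
P/P0 = 0.066 * [14682^(-0.2) - (14682 + 29300549)^(-0.2)]
P/P0 = 0.066 * [0.1467719 - 0.03210564] = 0.007567973
P = 543 * 0.007567973 = 4.1094 MW

4.1094


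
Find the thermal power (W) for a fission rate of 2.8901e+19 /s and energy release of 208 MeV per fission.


P = fission_rate * E_MeV * 1.602e-13
P = 2.8901e+19 * 208 * 1.602e-13
P = 9.6303e+08 W

9.6303e+08


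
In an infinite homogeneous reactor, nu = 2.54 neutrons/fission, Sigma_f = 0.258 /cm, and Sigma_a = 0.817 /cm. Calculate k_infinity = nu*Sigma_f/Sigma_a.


k_inf = nu * Sigma_f / Sigma_a
k_inf = 2.54 * 0.258 / 0.817
k_inf = 0.80211

0.80211


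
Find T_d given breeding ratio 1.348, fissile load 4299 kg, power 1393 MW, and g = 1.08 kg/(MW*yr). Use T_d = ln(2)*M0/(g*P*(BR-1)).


Breeding gain G = BR - 1 = 1.348 - 1 = 0.348
Fissile production rate = g * P * G = 1.08 * 1393 * 0.348 = 523.54512 kg/yr
T_d = ln(2) * M0 / (g * P * G)
T_d = ln(2) * 4299 / 523.54512 = 5.6917 yr

5.6917


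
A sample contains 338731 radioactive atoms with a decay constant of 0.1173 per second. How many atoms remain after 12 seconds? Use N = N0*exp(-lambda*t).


N = N0 * exp(-lambda * t)
N = 338731 * exp(-0.1173 * 12)
N = 82898

82898


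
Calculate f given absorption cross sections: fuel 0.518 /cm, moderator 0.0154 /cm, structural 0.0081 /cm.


f = Sigma_a_fuel / (Sigma_a_fuel + Sigma_a_mod + Sigma_a_other)
f = 0.518 / (0.518 + 0.0154 + 0.0081)
f = 0.95660

0.95660


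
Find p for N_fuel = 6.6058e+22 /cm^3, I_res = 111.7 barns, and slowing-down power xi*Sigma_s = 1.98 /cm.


p = exp(-N * I * 1e-24 / (xi*Sigma_s))
p = exp(-6.6058e+22 * 111.7 * 1e-24 / 1.98)
p = 0.024074

0.024074


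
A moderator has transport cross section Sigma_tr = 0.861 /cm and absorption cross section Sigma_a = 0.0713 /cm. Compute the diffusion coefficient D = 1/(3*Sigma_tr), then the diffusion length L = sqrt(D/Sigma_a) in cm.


D = 1 / (3 * Sigma_tr) = 1 / (3 * 0.861) = 0.3871467 cm
L = sqrt(D / Sigma_a)
L = sqrt(0.3871467 / 0.0713)
L = 2.3302 cm

2.3302


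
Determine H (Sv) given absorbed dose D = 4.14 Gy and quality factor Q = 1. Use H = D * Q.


H = D * Q
H = 4.14 * 1
H = 4.1400 Sv

4.1400


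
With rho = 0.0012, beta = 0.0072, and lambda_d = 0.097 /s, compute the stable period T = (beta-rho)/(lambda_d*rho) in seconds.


T = (beta - rho) / (lambda_d * rho)
T = (0.0072 - 0.0012) / (0.097 * 0.0012)
T = 51.546 s

51.546


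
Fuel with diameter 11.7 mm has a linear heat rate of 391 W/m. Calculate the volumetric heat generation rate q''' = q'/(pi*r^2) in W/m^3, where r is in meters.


r = D / 2 / 1000 = 11.7 / 2 / 1000 = 0.00585 m
q''' = q' / (pi * r^2)
q''' = 391 / (pi * 0.00585^2)
q''' = 3.6368e+06 W/m^3

3.6368e+06


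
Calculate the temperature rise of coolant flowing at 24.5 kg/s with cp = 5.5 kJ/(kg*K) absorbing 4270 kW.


dT = Q / (m_dot * cp)
dT = 4270 / (24.5 * 5.5)
dT = 31.688 C

31.688


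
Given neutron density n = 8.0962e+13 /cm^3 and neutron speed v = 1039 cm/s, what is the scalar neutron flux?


phi = n * v
phi = 8.0962e+13 * 1039
phi = 8.4120e+16 /cm^2/s

8.4120e+16


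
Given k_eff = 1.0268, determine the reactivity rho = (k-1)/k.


rho = (k_eff - 1) / k_eff
rho = (1.0268 - 1) / 1.0268
rho = 0.026101

0.026101


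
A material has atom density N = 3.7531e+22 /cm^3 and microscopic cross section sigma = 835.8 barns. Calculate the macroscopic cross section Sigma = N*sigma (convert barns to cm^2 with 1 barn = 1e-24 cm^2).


Sigma = N * sigma_barns * 1e-24
Sigma = 3.7531e+22 * 835.8 * 1e-24
Sigma = 31.368 /cm

31.368


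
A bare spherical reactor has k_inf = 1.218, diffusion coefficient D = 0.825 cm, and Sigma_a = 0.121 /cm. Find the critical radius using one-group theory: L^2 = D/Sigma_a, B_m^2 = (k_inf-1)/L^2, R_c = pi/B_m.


L^2 = D / Sigma_a = 0.825 / 0.121 = 6.818182 cm^2
B_m^2 = (k_inf - 1) / L^2 = (1.218 - 1) / 6.818182 = 0.03197333 /cm^2
For a bare sphere: B_g = pi/R, so R_c = pi / sqrt(B_m^2)
R_c = pi / sqrt(0.03197333) = 17.569 cm

17.569


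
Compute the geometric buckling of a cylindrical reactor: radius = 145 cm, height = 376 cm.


B^2 = (2.405/R)^2 + (pi/H)^2
B^2 = (2.405/145)^2 + (pi/376)^2
B^2 = 3.4491e-04 /cm^2

3.4491e-04


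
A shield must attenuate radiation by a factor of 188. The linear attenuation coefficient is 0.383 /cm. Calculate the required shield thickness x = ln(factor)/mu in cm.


x = ln(factor) / mu
x = ln(188) / 0.383
x = 13.672 cm

13.672


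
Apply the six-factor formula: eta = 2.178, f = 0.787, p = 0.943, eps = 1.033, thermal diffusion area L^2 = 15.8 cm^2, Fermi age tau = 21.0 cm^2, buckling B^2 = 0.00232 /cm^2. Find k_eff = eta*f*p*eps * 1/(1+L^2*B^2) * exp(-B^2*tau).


k_inf = eta*f*p*eps = 2.178*0.787*0.943*1.033 = 1.669724
P_TNL = 1/(1 + L^2*B^2) = 1/(1 + 15.8*0.00232) = 0.9646402
P_FNL = exp(-B^2*tau) = exp(-0.00232*21.0) = 0.9524478
k_eff = k_inf * P_TNL * P_FNL = 1.669724 * 0.9646402 * 0.9524478
k_eff = 1.5341

1.5341
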